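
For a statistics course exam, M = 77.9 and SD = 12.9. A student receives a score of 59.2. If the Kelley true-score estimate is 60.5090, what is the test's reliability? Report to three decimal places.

0.930

T̂ = ρX + (1 − ρ)μ  ⇒  T̂ − μ = ρ(X − μ)
ρ = (T̂ − μ)/(X − μ) = (60.5090 − 77.9) / (59.2 − 77.9) = -17.3910 / -18.7 = 0.93000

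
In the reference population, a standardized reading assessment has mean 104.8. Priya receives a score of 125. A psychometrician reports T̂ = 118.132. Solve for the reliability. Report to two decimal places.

T̂ = ρX + (1 − ρ)μ  ⇒  T̂ − μ = ρ(X − μ)
ρ = (T̂ − μ)/(X − μ) = (118.132 − 104.8) / (125 − 104.8) = 13.332 / 20.2 = 0.6600

0.66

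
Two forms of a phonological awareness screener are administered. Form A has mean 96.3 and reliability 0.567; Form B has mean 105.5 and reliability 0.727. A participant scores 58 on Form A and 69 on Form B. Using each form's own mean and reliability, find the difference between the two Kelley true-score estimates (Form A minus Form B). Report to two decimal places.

-4.38

T̂_A = 0.567(58) + 0.433(96.3) = 74.5839
T̂_B = 0.727(69) + 0.273(105.5) = 78.9645
T̂_A − T̂_B = -4.3806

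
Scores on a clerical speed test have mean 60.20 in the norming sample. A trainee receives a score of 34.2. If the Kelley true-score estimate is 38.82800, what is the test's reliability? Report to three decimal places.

T̂ = ρX + (1 − ρ)μ  ⇒  T̂ − μ = ρ(X − μ)
ρ = (T̂ − μ)/(X − μ) = (38.82800 − 60.20) / (34.2 − 60.20) = -21.37200 / -26.00 = 0.82200

0.822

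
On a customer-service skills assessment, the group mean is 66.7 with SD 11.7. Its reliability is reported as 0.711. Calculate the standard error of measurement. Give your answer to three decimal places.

6.290

SEM = SD · √(1 − ρ) = 11.7 × √0.289 = 11.7 × 0.5376 = 6.2898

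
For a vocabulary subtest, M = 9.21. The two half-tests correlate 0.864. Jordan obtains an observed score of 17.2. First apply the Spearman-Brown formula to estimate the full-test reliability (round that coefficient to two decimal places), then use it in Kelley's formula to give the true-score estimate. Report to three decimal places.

16.641

Spearman-Brown: ρ = 2r/(1 + r) = 2(0.864)/(1 + 0.864) = 1.7280/1.864 = 0.9270 → 0.93
T̂ = ρX + (1 − ρ)μ
  = 0.93 × 17.2 + 0.07 × 9.21
  = 15.996 + 0.6447
  = 16.6407
  ≈ 16.641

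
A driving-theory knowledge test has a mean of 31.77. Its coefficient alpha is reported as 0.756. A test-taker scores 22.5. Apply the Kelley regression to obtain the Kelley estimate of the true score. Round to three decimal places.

24.762

T̂ = ρX + (1 − ρ)μ
  = 0.756 × 22.5 + 0.244 × 31.77
  = 17.0100 + 7.75188
  = 24.7619
  ≈ 24.762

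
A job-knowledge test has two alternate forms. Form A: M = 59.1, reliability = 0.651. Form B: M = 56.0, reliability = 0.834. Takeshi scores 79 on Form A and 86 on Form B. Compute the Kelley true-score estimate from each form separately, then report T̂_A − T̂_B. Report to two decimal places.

T̂_A = 0.651(79) + 0.349(59.1) = 72.0549
T̂_B = 0.834(86) + 0.166(56.0) = 81.0200
T̂_A − T̂_B = -8.9651

-8.97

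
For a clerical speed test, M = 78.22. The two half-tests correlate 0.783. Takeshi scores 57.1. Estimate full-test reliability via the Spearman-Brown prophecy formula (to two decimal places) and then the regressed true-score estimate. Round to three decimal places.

Spearman-Brown: ρ = 2r/(1 + r) = 2(0.783)/(1 + 0.783) = 1.5660/1.783 = 0.8783 → 0.88
T̂ = 0.88(57.1) + 0.12(78.22) = 50.248 + 9.3864 = 59.6344 → 59.634

59.634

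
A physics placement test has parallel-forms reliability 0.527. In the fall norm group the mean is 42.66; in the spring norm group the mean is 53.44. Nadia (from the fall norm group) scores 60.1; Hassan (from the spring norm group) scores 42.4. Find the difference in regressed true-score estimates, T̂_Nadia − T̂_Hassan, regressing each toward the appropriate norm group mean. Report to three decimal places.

4.229

T̂_Nadia = 0.527(60.1) + 0.473(42.66) = 51.85088
T̂_Hassan = 0.527(42.4) + 0.473(53.44) = 47.62192
Difference = 51.85088 − 47.62192 = 4.22896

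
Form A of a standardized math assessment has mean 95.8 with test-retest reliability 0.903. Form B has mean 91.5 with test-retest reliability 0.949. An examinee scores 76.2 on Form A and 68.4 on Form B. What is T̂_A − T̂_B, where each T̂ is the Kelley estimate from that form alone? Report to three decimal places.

8.523

T̂_A = 0.903(76.2) + 0.097(95.8) = 78.10120
T̂_B = 0.949(68.4) + 0.051(91.5) = 69.57810
T̂_A − T̂_B = 8.52310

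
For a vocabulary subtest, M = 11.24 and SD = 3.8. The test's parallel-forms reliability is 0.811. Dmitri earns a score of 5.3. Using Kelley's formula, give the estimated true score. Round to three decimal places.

6.423

T̂ = ρX + (1 − ρ)μ
  = 0.811 × 5.3 + 0.189 × 11.24
  = 4.2983 + 2.12436
  = 6.4227
  ≈ 6.423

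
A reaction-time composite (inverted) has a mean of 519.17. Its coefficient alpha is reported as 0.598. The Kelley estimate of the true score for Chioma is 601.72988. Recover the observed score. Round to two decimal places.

T̂ = ρX + (1 − ρ)μ  ⇒  X = (T̂ − (1 − ρ)μ) / ρ
X = (601.72988 − 0.402 × 519.17) / 0.598 = (601.72988 − 208.70634) / 0.598 = 393.02354 / 0.598 = 657.2300

657.23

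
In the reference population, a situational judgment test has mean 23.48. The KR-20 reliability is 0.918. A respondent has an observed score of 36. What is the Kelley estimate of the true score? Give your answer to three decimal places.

T̂ = ρX + (1 − ρ)μ
  = 0.918 × 36 + 0.082 × 23.48
  = 33.048 + 1.92536
  = 34.9734
  ≈ 34.973

34.973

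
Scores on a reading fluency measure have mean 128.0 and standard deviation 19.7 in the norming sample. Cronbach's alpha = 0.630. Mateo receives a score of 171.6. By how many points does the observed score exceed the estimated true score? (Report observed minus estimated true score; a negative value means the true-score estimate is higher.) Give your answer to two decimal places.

16.13

T̂ = ρX + (1 − ρ)μ
  = 0.630 × 171.6 + 0.370 × 128.0
  = 108.1080 + 47.3600
  = 155.4680
  ≈ 155.468
X − T̂ = 171.6 − 155.468 = 16.132 → 16.13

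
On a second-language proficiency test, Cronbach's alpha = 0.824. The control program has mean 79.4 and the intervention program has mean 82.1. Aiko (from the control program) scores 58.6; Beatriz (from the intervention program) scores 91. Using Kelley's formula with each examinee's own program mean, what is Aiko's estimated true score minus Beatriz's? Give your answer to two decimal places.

T̂_Aiko = 0.824(58.6) + 0.176(79.4) = 62.2608
T̂_Beatriz = 0.824(91) + 0.176(82.1) = 89.4336
Difference = 62.2608 − 89.4336 = -27.1728

-27.17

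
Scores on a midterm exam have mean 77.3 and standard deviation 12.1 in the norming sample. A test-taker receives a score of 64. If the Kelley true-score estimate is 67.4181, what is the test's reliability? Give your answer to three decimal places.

T̂ = ρX + (1 − ρ)μ  ⇒  T̂ − μ = ρ(X − μ)
ρ = (T̂ − μ)/(X − μ) = (67.4181 − 77.3) / (64 − 77.3) = -9.8819 / -13.3 = 0.74300

0.743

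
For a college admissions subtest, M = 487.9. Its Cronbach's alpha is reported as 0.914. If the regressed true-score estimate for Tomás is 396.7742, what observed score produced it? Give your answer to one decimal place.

388.2

T̂ = ρX + (1 − ρ)μ  ⇒  X = (T̂ − (1 − ρ)μ) / ρ
X = (396.7742 − 0.086 × 487.9) / 0.914 = (396.7742 − 41.9594) / 0.914 = 354.8148 / 0.914 = 388.200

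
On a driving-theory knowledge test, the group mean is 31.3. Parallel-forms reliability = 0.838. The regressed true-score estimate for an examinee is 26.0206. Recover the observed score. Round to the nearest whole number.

T̂ = ρX + (1 − ρ)μ  ⇒  X = (T̂ − (1 − ρ)μ) / ρ
X = (26.0206 − 0.162 × 31.3) / 0.838 = (26.0206 − 5.0706) / 0.838 = 20.9500 / 0.838 = 25.00

25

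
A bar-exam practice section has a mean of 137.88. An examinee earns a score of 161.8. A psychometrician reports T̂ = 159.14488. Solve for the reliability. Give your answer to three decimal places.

T̂ = ρX + (1 − ρ)μ  ⇒  T̂ − μ = ρ(X − μ)
ρ = (T̂ − μ)/(X − μ) = (159.14488 − 137.88) / (161.8 − 137.88) = 21.26488 / 23.92 = 0.88900

0.889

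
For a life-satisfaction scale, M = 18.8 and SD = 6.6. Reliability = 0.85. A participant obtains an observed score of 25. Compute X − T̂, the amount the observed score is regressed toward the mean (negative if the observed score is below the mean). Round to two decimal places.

Weight the observed score by reliability and the mean by (1 − reliability): T̂ = 0.85·25 + 0.15·18.8 = 21.25 + 2.820 = 24.0700.
X − T̂ = 25 − 24.070 = 0.930 → 0.93

0.93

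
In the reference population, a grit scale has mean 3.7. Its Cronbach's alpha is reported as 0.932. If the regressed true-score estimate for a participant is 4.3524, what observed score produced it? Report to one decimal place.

T̂ = ρX + (1 − ρ)μ  ⇒  X = (T̂ − (1 − ρ)μ) / ρ
X = (4.3524 − 0.068 × 3.7) / 0.932 = (4.3524 − 0.2516) / 0.932 = 4.1008 / 0.932 = 4.400

4.4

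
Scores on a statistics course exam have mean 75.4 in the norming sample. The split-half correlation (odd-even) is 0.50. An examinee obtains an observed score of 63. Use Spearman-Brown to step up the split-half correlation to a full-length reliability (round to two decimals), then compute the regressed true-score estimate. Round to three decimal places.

67.092

Spearman-Brown: ρ = 2r/(1 + r) = 2(0.50)/(1 + 0.50) = 1.000/1.50 = 0.6667 → 0.67
T̂ = ρX + (1 − ρ)μ
  = 0.67 × 63 + 0.33 × 75.4
  = 42.21 + 24.882
  = 67.0920
  ≈ 67.092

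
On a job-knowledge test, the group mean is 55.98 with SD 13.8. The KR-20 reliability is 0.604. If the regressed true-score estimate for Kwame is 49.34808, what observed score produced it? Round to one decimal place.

45.0

T̂ = ρX + (1 − ρ)μ  ⇒  X = (T̂ − (1 − ρ)μ) / ρ
X = (49.34808 − 0.396 × 55.98) / 0.604 = (49.34808 − 22.16808) / 0.604 = 27.18000 / 0.604 = 45.000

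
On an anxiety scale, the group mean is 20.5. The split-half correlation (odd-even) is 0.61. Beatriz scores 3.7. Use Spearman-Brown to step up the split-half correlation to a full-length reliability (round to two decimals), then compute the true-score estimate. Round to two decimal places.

Spearman-Brown: ρ = 2r/(1 + r) = 2(0.61)/(1 + 0.61) = 1.220/1.61 = 0.7578 → 0.76
T̂ = ρX + (1 − ρ)μ
  = 0.76 × 3.7 + 0.24 × 20.5
  = 2.812 + 4.920
  = 7.732
  ≈ 7.73

7.73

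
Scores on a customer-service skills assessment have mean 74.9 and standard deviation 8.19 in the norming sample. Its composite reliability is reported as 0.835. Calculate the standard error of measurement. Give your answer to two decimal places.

SEM = SD · √(1 − ρ) = 8.19 × √0.165 = 8.19 × 0.4062 = 3.327

3.33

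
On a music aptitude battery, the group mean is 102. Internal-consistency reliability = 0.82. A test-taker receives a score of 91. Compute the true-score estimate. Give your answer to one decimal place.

93.0

T̂ = ρX + (1 − ρ)μ
  = 0.82 × 91 + 0.18 × 102
  = 74.62 + 18.36
  = 92.98
  ≈ 93.0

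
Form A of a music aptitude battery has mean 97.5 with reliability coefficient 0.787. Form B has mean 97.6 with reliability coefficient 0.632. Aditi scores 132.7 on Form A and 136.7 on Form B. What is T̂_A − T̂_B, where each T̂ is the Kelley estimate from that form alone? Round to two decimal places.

2.89

T̂_A = 0.787(132.7) + 0.213(97.5) = 125.2024
T̂_B = 0.632(136.7) + 0.368(97.6) = 122.3112
T̂_A − T̂_B = 2.8912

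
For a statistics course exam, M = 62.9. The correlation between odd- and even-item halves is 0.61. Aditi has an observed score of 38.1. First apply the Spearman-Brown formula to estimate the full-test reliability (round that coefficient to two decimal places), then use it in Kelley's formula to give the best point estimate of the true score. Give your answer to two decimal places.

Spearman-Brown: ρ = 2r/(1 + r) = 2(0.61)/(1 + 0.61) = 1.220/1.61 = 0.7578 → 0.76
T̂ = 0.76(38.1) + 0.24(62.9) = 28.956 + 15.096 = 44.052 → 44.05

44.05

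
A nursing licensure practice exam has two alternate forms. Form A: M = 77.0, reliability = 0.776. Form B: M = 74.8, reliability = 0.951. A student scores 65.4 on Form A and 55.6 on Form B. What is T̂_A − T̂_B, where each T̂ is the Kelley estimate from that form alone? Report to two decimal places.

11.46

T̂_A = 0.776(65.4) + 0.224(77.0) = 67.9984
T̂_B = 0.951(55.6) + 0.049(74.8) = 56.5408
T̂_A − T̂_B = 11.4576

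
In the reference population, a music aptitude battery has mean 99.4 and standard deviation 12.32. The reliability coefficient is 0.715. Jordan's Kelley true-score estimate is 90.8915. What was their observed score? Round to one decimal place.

87.5

T̂ = ρX + (1 − ρ)μ  ⇒  X = (T̂ − (1 − ρ)μ) / ρ
X = (90.8915 − 0.285 × 99.4) / 0.715 = (90.8915 − 28.3290) / 0.715 = 62.5625 / 0.715 = 87.500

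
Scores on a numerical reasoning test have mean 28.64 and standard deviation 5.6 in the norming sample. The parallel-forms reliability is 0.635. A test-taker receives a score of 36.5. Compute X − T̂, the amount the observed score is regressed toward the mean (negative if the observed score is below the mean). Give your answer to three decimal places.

2.869

T̂ = 0.635(36.5) + 0.365(28.64) = 23.1775 + 10.45360 = 33.63110 → 33.6311
X − T̂ = 36.5 − 33.6311 = 2.8689 → 2.869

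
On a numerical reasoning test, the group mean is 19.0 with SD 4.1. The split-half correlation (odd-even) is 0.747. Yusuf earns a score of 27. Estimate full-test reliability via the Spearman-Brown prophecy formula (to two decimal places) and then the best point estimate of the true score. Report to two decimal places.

25.88

Spearman-Brown: ρ = 2r/(1 + r) = 2(0.747)/(1 + 0.747) = 1.4940/1.747 = 0.8552 → 0.86
T̂ = ρX + (1 − ρ)μ
  = 0.86 × 27 + 0.14 × 19.0
  = 23.22 + 2.660
  = 25.880
  ≈ 25.88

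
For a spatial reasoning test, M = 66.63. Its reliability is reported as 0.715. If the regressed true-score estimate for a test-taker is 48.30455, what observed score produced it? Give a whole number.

T̂ = ρX + (1 − ρ)μ  ⇒  X = (T̂ − (1 − ρ)μ) / ρ
X = (48.30455 − 0.285 × 66.63) / 0.715 = (48.30455 − 18.98955) / 0.715 = 29.31500 / 0.715 = 41.00

41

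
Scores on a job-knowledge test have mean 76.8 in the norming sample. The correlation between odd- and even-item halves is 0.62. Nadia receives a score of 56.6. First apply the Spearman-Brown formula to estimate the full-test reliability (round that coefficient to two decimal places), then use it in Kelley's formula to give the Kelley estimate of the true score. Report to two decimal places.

Spearman-Brown: ρ = 2r/(1 + r) = 2(0.62)/(1 + 0.62) = 1.240/1.62 = 0.7654 → 0.77
T̂ = 0.77(56.6) + 0.23(76.8) = 43.582 + 17.664 = 61.246 → 61.25

61.25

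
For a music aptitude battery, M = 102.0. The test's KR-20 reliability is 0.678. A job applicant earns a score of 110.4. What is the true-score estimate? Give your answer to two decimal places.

T̂ = ρX + (1 − ρ)μ
  = 0.678 × 110.4 + 0.322 × 102.0
  = 74.8512 + 32.8440
  = 107.695
  ≈ 107.70

107.70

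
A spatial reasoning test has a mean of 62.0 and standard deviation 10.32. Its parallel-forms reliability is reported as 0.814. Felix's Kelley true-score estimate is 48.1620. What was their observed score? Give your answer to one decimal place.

45.0

T̂ = ρX + (1 − ρ)μ  ⇒  X = (T̂ − (1 − ρ)μ) / ρ
X = (48.1620 − 0.186 × 62.0) / 0.814 = (48.1620 − 11.5320) / 0.814 = 36.6300 / 0.814 = 45.000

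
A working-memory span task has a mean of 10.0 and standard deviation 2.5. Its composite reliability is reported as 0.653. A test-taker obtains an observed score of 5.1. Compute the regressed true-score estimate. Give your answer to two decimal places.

Weight the observed score by reliability and the mean by (1 − reliability): T̂ = 0.653·5.1 + 0.347·10.0 = 3.3303 + 3.4700 = 6.800.

6.80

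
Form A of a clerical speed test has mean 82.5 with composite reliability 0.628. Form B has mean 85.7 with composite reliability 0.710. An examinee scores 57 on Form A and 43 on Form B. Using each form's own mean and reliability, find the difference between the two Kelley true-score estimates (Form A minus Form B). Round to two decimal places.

T̂_A = 0.628(57) + 0.372(82.5) = 66.4860
T̂_B = 0.710(43) + 0.290(85.7) = 55.3830
T̂_A − T̂_B = 11.1030

11.10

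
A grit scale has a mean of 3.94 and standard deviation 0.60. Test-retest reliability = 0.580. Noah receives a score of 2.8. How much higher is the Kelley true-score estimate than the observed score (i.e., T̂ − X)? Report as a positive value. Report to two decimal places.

0.48

T̂ = ρX + (1 − ρ)μ
  = 0.580 × 2.8 + 0.420 × 3.94
  = 1.6240 + 1.65480
  = 3.2788
  ≈ 3.279
T̂ − X = 3.279 − 2.8 = 0.479 → 0.48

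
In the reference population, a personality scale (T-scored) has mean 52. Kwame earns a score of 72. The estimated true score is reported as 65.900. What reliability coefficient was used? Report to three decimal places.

T̂ = ρX + (1 − ρ)μ  ⇒  T̂ − μ = ρ(X − μ)
ρ = (T̂ − μ)/(X − μ) = (65.900 − 52) / (72 − 52) = 13.900 / 20.0 = 0.69500

0.695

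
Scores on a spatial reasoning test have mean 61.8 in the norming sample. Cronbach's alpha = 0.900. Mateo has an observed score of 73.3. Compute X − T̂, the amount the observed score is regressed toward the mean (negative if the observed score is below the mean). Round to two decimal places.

1.15

T̂ = 0.900(73.3) + 0.100(61.8) = 65.9700 + 6.1800 = 72.1500 → 72.150
X − T̂ = 73.3 − 72.150 = 1.150 → 1.15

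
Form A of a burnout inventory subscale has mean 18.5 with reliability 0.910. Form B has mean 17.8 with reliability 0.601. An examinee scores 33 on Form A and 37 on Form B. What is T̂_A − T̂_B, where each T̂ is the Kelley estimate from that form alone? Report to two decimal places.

T̂_A = 0.910(33) + 0.090(18.5) = 31.6950
T̂_B = 0.601(37) + 0.399(17.8) = 29.3392
T̂_A − T̂_B = 2.3558

2.36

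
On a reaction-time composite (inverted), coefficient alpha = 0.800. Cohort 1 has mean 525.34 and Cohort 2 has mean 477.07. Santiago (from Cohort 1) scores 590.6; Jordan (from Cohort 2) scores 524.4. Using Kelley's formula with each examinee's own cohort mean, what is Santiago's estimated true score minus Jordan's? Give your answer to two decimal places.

T̂_Santiago = 0.800(590.6) + 0.200(525.34) = 577.5480
T̂_Jordan = 0.800(524.4) + 0.200(477.07) = 514.9340
Difference = 577.5480 − 514.9340 = 62.6140

62.61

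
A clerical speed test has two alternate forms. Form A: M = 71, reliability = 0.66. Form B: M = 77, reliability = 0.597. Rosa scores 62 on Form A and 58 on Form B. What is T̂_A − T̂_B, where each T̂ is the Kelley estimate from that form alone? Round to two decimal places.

-0.60

T̂_A = 0.66(62) + 0.34(71) = 65.0600
T̂_B = 0.597(58) + 0.403(77) = 65.6570
T̂_A − T̂_B = -0.5970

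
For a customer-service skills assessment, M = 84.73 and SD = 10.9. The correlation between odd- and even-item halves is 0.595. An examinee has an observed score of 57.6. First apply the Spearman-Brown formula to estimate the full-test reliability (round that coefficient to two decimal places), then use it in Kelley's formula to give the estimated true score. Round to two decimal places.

64.38

Spearman-Brown: ρ = 2r/(1 + r) = 2(0.595)/(1 + 0.595) = 1.1900/1.595 = 0.7461 → 0.75
T̂ = ρX + (1 − ρ)μ
  = 0.75 × 57.6 + 0.25 × 84.73
  = 43.200 + 21.1825
  = 64.383
  ≈ 64.38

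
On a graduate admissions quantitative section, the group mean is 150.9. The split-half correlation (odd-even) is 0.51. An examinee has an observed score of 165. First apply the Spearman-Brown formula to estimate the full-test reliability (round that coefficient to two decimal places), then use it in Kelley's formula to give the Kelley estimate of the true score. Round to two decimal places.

160.49

Spearman-Brown: ρ = 2r/(1 + r) = 2(0.51)/(1 + 0.51) = 1.020/1.51 = 0.6755 → 0.68
T̂ = ρX + (1 − ρ)μ
  = 0.68 × 165 + 0.32 × 150.9
  = 112.20 + 48.288
  = 160.488
  ≈ 160.49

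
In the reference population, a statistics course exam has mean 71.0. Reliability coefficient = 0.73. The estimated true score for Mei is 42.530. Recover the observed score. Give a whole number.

32

T̂ = ρX + (1 − ρ)μ  ⇒  X = (T̂ − (1 − ρ)μ) / ρ
X = (42.530 − 0.27 × 71.0) / 0.73 = (42.530 − 19.170) / 0.73 = 23.360 / 0.73 = 32.00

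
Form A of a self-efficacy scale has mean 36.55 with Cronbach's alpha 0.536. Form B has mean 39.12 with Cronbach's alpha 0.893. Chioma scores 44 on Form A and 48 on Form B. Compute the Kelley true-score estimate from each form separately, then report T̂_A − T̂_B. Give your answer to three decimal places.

T̂_A = 0.536(44) + 0.464(36.55) = 40.54320
T̂_B = 0.893(48) + 0.107(39.12) = 47.04984
T̂_A − T̂_B = -6.50664

-6.507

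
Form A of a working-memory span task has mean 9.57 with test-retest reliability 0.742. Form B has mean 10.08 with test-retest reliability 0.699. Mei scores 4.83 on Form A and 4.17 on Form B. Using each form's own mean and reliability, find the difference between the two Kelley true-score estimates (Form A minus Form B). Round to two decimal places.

T̂_A = 0.742(4.83) + 0.258(9.57) = 6.0529
T̂_B = 0.699(4.17) + 0.301(10.08) = 5.9489
T̂_A − T̂_B = 0.1040

0.10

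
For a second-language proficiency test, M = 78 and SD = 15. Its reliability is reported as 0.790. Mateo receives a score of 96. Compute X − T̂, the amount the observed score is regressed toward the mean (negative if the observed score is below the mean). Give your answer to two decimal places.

T̂ = 0.790(96) + 0.210(78) = 75.840 + 16.380 = 92.2200 → 92.220
X − T̂ = 96 − 92.220 = 3.780 → 3.78

3.78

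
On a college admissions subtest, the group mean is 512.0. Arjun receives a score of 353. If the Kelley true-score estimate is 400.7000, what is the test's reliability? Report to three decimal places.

0.700

T̂ = ρX + (1 − ρ)μ  ⇒  T̂ − μ = ρ(X − μ)
ρ = (T̂ − μ)/(X − μ) = (400.7000 − 512.0) / (353 − 512.0) = -111.3000 / -159.0 = 0.70000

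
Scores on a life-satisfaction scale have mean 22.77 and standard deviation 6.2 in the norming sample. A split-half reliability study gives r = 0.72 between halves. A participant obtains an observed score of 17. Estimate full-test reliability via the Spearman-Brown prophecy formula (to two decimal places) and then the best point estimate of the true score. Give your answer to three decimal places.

17.923

Spearman-Brown: ρ = 2r/(1 + r) = 2(0.72)/(1 + 0.72) = 1.440/1.72 = 0.8372 → 0.84
Kelley's formula gives T̂ = 0.84·17 + 0.16·22.77 = 14.28 + 3.6432 = 17.9232.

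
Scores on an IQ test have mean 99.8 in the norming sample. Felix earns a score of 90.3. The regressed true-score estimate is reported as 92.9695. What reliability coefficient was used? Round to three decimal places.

0.719

T̂ = ρX + (1 − ρ)μ  ⇒  T̂ − μ = ρ(X − μ)
ρ = (T̂ − μ)/(X − μ) = (92.9695 − 99.8) / (90.3 − 99.8) = -6.8305 / -9.5 = 0.71900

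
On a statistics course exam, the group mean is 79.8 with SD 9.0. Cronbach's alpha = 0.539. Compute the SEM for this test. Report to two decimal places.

6.11

SEM = SD · √(1 − ρ) = 9.0 × √0.461 = 9.0 × 0.6790 = 6.111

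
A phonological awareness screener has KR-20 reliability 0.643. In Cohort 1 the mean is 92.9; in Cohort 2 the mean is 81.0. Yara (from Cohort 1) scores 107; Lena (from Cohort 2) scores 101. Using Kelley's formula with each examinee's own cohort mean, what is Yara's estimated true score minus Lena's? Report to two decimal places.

T̂_Yara = 0.643(107) + 0.357(92.9) = 101.9663
T̂_Lena = 0.643(101) + 0.357(81.0) = 93.8600
Difference = 101.9663 − 93.8600 = 8.1063

8.11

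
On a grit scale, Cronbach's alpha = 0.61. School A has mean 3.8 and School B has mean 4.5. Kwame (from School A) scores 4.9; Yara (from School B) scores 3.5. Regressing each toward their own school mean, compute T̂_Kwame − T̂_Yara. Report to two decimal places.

T̂_Kwame = 0.61(4.9) + 0.39(3.8) = 4.4710
T̂_Yara = 0.61(3.5) + 0.39(4.5) = 3.8900
Difference = 4.4710 − 3.8900 = 0.5810

0.58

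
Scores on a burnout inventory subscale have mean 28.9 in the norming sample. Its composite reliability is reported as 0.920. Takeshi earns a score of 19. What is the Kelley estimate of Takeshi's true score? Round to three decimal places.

T̂ = 0.920(19) + 0.080(28.9) = 17.480 + 2.3120 = 19.7920 → 19.792

19.792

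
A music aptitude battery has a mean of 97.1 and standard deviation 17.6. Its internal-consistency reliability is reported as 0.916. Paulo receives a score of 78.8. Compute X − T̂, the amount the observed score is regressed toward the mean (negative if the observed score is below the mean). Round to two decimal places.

-1.54

Regress the observed score toward the mean by the unreliability: T̂ = 0.916·78.8 + 0.084·97.1 = 72.1808 + 8.1564 = 80.3372.
X − T̂ = 78.8 − 80.337 = -1.537 → -1.54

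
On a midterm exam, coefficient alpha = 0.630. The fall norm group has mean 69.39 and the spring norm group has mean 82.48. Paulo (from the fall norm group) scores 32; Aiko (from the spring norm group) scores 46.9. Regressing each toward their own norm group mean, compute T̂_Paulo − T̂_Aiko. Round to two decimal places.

T̂_Paulo = 0.630(32) + 0.370(69.39) = 45.8343
T̂_Aiko = 0.630(46.9) + 0.370(82.48) = 60.0646
Difference = 45.8343 − 60.0646 = -14.2303

-14.23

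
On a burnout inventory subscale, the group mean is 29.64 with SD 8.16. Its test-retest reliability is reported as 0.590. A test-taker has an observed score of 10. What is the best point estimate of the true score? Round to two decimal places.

Regress the observed score toward the mean by the unreliability: T̂ = 0.590·10 + 0.410·29.64 = 5.900 + 12.15240 = 18.052.

18.05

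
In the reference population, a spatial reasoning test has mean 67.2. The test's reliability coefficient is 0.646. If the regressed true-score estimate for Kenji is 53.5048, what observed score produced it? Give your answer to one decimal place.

T̂ = ρX + (1 − ρ)μ  ⇒  X = (T̂ − (1 − ρ)μ) / ρ
X = (53.5048 − 0.354 × 67.2) / 0.646 = (53.5048 − 23.7888) / 0.646 = 29.7160 / 0.646 = 46.000

46.0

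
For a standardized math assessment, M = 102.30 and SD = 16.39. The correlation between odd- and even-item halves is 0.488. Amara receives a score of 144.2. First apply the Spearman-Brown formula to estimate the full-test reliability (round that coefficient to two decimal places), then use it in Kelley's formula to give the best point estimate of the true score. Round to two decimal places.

Spearman-Brown: ρ = 2r/(1 + r) = 2(0.488)/(1 + 0.488) = 0.9760/1.488 = 0.6559 → 0.66
Weight the observed score by reliability and the mean by (1 − reliability): T̂ = 0.66·144.2 + 0.34·102.30 = 95.172 + 34.7820 = 129.954.

129.95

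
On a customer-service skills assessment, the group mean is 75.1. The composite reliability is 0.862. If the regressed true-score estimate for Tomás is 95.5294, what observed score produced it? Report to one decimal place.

98.8

T̂ = ρX + (1 − ρ)μ  ⇒  X = (T̂ − (1 − ρ)μ) / ρ
X = (95.5294 − 0.138 × 75.1) / 0.862 = (95.5294 − 10.3638) / 0.862 = 85.1656 / 0.862 = 98.800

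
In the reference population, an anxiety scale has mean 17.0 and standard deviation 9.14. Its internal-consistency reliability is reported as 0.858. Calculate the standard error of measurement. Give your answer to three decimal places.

3.444

SEM = SD · √(1 − ρ) = 9.14 × √0.142 = 9.14 × 0.3768 = 3.4442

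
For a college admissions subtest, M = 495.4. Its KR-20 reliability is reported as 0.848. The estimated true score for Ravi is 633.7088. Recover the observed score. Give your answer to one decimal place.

T̂ = ρX + (1 − ρ)μ  ⇒  X = (T̂ − (1 − ρ)μ) / ρ
X = (633.7088 − 0.152 × 495.4) / 0.848 = (633.7088 − 75.3008) / 0.848 = 558.4080 / 0.848 = 658.500

658.5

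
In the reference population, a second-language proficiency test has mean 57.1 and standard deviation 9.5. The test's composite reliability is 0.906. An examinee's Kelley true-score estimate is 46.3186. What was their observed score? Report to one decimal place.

45.2

T̂ = ρX + (1 − ρ)μ  ⇒  X = (T̂ − (1 − ρ)μ) / ρ
X = (46.3186 − 0.094 × 57.1) / 0.906 = (46.3186 − 5.3674) / 0.906 = 40.9512 / 0.906 = 45.200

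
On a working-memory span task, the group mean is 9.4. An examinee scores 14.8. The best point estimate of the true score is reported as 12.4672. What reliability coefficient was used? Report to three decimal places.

0.568

T̂ = ρX + (1 − ρ)μ  ⇒  T̂ − μ = ρ(X − μ)
ρ = (T̂ − μ)/(X − μ) = (12.4672 − 9.4) / (14.8 − 9.4) = 3.0672 / 5.4 = 0.56800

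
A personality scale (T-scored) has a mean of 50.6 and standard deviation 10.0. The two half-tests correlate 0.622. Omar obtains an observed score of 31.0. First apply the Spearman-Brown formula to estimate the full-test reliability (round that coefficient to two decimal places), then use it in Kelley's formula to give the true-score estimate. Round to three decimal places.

Spearman-Brown: ρ = 2r/(1 + r) = 2(0.622)/(1 + 0.622) = 1.2440/1.622 = 0.7670 → 0.77
Kelley's formula gives T̂ = 0.77·31.0 + 0.23·50.6 = 23.870 + 11.638 = 35.5080.

35.508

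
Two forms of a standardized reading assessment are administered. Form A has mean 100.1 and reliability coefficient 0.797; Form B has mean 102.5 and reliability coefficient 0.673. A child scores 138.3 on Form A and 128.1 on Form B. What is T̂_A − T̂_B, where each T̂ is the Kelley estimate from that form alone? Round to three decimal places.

T̂_A = 0.797(138.3) + 0.203(100.1) = 130.54540
T̂_B = 0.673(128.1) + 0.327(102.5) = 119.72880
T̂_A − T̂_B = 10.81660

10.817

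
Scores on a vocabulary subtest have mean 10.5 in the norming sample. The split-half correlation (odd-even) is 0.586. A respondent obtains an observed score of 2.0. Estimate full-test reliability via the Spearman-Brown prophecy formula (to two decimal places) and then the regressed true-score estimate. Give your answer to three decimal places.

Spearman-Brown: ρ = 2r/(1 + r) = 2(0.586)/(1 + 0.586) = 1.1720/1.586 = 0.7390 → 0.74
Kelley's formula gives T̂ = 0.74·2.0 + 0.26·10.5 = 1.480 + 2.730 = 4.2100.

4.210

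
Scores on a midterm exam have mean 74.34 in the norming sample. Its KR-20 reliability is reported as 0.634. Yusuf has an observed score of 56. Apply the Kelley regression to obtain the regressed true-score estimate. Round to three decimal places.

62.712

T̂ = 0.634(56) + 0.366(74.34) = 35.504 + 27.20844 = 62.7124 → 62.712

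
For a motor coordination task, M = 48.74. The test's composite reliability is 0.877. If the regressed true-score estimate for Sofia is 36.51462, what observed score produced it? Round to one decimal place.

34.8

T̂ = ρX + (1 − ρ)μ  ⇒  X = (T̂ − (1 − ρ)μ) / ρ
X = (36.51462 − 0.123 × 48.74) / 0.877 = (36.51462 − 5.99502) / 0.877 = 30.51960 / 0.877 = 34.800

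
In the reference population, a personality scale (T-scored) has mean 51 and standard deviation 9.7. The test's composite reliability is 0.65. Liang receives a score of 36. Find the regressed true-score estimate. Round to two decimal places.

41.25

Kelley's formula gives T̂ = 0.65·36 + 0.35·51 = 23.40 + 17.85 = 41.250.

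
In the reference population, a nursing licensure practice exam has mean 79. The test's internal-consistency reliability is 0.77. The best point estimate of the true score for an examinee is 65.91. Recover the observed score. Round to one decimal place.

62.0

T̂ = ρX + (1 − ρ)μ  ⇒  X = (T̂ − (1 − ρ)μ) / ρ
X = (65.91 − 0.23 × 79) / 0.77 = (65.91 − 18.17) / 0.77 = 47.74 / 0.77 = 62.000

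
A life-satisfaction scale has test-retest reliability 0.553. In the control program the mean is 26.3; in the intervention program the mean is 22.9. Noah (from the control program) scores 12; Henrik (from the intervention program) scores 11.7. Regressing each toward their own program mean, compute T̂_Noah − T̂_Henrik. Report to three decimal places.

1.686

T̂_Noah = 0.553(12) + 0.447(26.3) = 18.39210
T̂_Henrik = 0.553(11.7) + 0.447(22.9) = 16.70640
Difference = 18.39210 − 16.70640 = 1.68570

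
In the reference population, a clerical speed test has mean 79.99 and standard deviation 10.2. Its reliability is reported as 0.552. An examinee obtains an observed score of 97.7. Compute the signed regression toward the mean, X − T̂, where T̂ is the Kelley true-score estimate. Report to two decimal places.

Weight the observed score by reliability and the mean by (1 − reliability): T̂ = 0.552·97.7 + 0.448·79.99 = 53.9304 + 35.83552 = 89.7659.
X − T̂ = 97.7 − 89.766 = 7.934 → 7.93

7.93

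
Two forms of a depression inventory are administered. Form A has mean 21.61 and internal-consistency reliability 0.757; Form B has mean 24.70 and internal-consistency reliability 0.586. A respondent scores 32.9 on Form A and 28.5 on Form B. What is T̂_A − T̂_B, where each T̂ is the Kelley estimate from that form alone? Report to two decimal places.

3.23

T̂_A = 0.757(32.9) + 0.243(21.61) = 30.1565
T̂_B = 0.586(28.5) + 0.414(24.70) = 26.9268
T̂_A − T̂_B = 3.2297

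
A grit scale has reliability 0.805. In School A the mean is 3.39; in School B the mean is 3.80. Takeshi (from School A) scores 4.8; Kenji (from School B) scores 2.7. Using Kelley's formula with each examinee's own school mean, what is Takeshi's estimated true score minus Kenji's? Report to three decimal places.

T̂_Takeshi = 0.805(4.8) + 0.195(3.39) = 4.52505
T̂_Kenji = 0.805(2.7) + 0.195(3.80) = 2.91450
Difference = 4.52505 − 2.91450 = 1.61055

1.611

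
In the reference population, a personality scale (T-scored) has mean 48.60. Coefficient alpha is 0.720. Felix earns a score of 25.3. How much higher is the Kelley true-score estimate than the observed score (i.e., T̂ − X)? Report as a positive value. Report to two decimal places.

Kelley's formula gives T̂ = 0.720·25.3 + 0.280·48.60 = 18.2160 + 13.60800 = 31.8240.
T̂ − X = 31.824 − 25.3 = 6.524 → 6.52

6.52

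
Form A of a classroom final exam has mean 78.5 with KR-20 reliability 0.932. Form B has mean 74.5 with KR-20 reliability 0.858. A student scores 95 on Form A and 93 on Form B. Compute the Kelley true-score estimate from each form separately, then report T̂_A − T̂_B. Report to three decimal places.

T̂_A = 0.932(95) + 0.068(78.5) = 93.87800
T̂_B = 0.858(93) + 0.142(74.5) = 90.37300
T̂_A − T̂_B = 3.50500

3.505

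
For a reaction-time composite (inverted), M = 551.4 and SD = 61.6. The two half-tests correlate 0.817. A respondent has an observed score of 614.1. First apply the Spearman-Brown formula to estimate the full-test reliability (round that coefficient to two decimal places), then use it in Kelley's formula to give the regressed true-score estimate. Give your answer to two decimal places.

607.83

Spearman-Brown: ρ = 2r/(1 + r) = 2(0.817)/(1 + 0.817) = 1.6340/1.817 = 0.8993 → 0.90
Regress the observed score toward the mean by the unreliability: T̂ = 0.90·614.1 + 0.10·551.4 = 552.690 + 55.140 = 607.830.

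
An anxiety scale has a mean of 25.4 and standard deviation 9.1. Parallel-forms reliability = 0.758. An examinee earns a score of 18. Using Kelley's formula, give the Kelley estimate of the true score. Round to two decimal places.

19.79

T̂ = 0.758(18) + 0.242(25.4) = 13.644 + 6.1468 = 19.791 → 19.79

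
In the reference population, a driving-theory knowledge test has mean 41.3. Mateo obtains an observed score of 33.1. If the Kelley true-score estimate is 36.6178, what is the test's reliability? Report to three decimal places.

T̂ = ρX + (1 − ρ)μ  ⇒  T̂ − μ = ρ(X − μ)
ρ = (T̂ − μ)/(X − μ) = (36.6178 − 41.3) / (33.1 − 41.3) = -4.6822 / -8.2 = 0.57100

0.571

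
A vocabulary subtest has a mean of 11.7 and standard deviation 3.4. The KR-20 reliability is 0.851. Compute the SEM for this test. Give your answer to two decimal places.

SEM = SD · √(1 − ρ) = 3.4 × √0.149 = 3.4 × 0.3860 = 1.312

1.31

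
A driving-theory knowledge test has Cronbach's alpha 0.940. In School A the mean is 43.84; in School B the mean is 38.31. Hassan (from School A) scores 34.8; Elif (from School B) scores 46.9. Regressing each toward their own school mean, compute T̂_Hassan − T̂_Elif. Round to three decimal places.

-11.042

T̂_Hassan = 0.940(34.8) + 0.060(43.84) = 35.34240
T̂_Elif = 0.940(46.9) + 0.060(38.31) = 46.38460
Difference = 35.34240 − 46.38460 = -11.04220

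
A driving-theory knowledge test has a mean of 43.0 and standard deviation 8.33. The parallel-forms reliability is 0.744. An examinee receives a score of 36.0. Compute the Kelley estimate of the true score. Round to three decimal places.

Weight the observed score by reliability and the mean by (1 − reliability): T̂ = 0.744·36.0 + 0.256·43.0 = 26.7840 + 11.0080 = 37.7920.

37.792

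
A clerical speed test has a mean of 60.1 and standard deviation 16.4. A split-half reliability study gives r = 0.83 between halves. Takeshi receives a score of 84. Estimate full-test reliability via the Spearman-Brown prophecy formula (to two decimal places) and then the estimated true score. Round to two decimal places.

81.85

Spearman-Brown: ρ = 2r/(1 + r) = 2(0.83)/(1 + 0.83) = 1.660/1.83 = 0.9071 → 0.91
Weight the observed score by reliability and the mean by (1 − reliability): T̂ = 0.91·84 + 0.09·60.1 = 76.44 + 5.409 = 81.849.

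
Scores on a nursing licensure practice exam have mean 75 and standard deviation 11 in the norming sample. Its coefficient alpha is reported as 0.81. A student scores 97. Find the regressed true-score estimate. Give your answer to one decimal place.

92.8

T̂ = 0.81(97) + 0.19(75) = 78.57 + 14.25 = 92.82 → 92.8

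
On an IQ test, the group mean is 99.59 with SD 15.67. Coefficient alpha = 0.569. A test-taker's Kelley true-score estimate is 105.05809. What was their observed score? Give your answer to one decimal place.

T̂ = ρX + (1 − ρ)μ  ⇒  X = (T̂ − (1 − ρ)μ) / ρ
X = (105.05809 − 0.431 × 99.59) / 0.569 = (105.05809 − 42.92329) / 0.569 = 62.13480 / 0.569 = 109.200

109.2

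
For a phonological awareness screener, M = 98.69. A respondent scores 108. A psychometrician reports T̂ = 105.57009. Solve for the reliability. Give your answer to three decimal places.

0.739

T̂ = ρX + (1 − ρ)μ  ⇒  T̂ − μ = ρ(X − μ)
ρ = (T̂ − μ)/(X − μ) = (105.57009 − 98.69) / (108 − 98.69) = 6.88009 / 9.31 = 0.73900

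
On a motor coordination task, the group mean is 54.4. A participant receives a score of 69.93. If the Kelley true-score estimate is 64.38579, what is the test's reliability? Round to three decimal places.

0.643

T̂ = ρX + (1 − ρ)μ  ⇒  T̂ − μ = ρ(X − μ)
ρ = (T̂ − μ)/(X − μ) = (64.38579 − 54.4) / (69.93 − 54.4) = 9.98579 / 15.53 = 0.64300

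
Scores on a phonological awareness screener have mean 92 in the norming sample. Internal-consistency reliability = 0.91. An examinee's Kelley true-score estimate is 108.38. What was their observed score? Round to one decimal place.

T̂ = ρX + (1 − ρ)μ  ⇒  X = (T̂ − (1 − ρ)μ) / ρ
X = (108.38 − 0.09 × 92) / 0.91 = (108.38 − 8.28) / 0.91 = 100.10 / 0.91 = 110.000

110.0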